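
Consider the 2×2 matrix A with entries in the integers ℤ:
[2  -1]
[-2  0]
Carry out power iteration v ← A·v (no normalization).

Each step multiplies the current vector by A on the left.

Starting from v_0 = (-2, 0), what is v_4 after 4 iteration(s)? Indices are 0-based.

v_4 = (-88, 64)

v_0 = (-2, 0).
v_1 = A·v_0 = (-4, 4).
v_2 = A·v_1 = (-12, 8).
v_3 = A·v_2 = (-32, 24).
v_4 = A·v_3 = (-88, 64).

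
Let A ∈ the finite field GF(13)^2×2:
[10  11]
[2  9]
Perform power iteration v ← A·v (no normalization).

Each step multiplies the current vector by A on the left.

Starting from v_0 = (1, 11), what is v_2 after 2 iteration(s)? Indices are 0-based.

v_0 = (1, 11).
v_1 = A·v_0 = (1, 10).
v_2 = A·v_1 = (3, 1).

v_2 = (3, 1)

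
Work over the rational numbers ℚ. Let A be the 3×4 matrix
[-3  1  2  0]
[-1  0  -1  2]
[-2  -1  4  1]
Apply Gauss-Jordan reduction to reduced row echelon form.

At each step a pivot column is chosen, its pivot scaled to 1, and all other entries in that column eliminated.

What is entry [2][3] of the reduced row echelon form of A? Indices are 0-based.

step 1: normalize row 0 (÷-3) = (1, -1/3, -2/3, 0)
  row 1: subtract -1×row0 = (0, -1/3, -5/3, 2)
  row 2: subtract -2×row0 = (0, -5/3, 8/3, 1)
step 2: normalize row 1 (÷-1/3) = (0, 1, 5, -6)
  row 0: subtract -1/3×row1 = (1, 0, 1, -2)
  row 2: subtract -5/3×row1 = (0, 0, 11, -9)
step 3: normalize row 2 (÷11) = (0, 0, 1, -9/11)
  row 0: subtract 1×row2 = (1, 0, 0, -13/11)
  row 1: subtract 5×row2 = (0, 1, 0, -21/11)

M[2][3] = -9/11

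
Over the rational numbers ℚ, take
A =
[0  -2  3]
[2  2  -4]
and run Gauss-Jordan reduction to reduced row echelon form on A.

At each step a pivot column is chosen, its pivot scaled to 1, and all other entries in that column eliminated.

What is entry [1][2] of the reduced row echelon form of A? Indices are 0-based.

M[1][2] = -3/2

step 1: exchange rows 0,1
step 1: normalize row 0 (÷2) = (1, 1, -2)
step 2: normalize row 1 (÷-2) = (0, 1, -3/2)
  row 0: subtract 1×row1 = (1, 0, -1/2)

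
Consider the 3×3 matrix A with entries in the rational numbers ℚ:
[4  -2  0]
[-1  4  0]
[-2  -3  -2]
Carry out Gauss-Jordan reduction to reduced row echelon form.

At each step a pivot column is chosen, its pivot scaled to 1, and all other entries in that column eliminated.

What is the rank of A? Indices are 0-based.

pivot(0,0)=4: scale R0 → (1, -1/2, 0)
  clear (1,0): R1 −= (-1)R0 → (0, 7/2, 0)
  clear (2,0): R2 −= (-2)R0 → (0, -4, -2)
pivot(1,1)=7/2: scale R1 → (0, 1, 0)
  clear (0,1): R0 −= (-1/2)R1 → (1, 0, 0)
  clear (2,1): R2 −= (-4)R1 → (0, 0, -2)
pivot(2,2)=-2: scale R2 → (0, 0, 1)

rank = 3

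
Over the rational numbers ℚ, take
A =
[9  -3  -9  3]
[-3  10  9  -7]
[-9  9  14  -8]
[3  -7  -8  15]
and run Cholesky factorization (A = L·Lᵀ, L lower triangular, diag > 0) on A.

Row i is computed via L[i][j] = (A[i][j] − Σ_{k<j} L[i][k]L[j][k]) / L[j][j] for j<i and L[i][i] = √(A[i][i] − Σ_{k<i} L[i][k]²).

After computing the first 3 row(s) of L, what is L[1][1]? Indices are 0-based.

L[1][1] = 3

Step 1: L[0][0] = √(9) = 3.
  L[1][0] = (-3) / L[0][0] = -1.
Step 2: L[1][1] = √(9) = 3.
  L[2][0] = (-9) / L[0][0] = -3.
  L[2][1] = (6) / L[1][1] = 2.
Step 3: L[2][2] = √(1) = 1.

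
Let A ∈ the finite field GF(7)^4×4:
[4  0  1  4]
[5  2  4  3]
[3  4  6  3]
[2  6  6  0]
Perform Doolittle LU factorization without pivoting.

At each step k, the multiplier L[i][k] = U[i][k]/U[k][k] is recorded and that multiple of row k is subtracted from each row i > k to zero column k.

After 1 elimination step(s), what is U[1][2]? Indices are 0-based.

k=0: U[0][0]=4
  eliminate (1,0): mult=3, new row 1: (0, 2, 1, 5); set L[1][0]=3
  eliminate (2,0): mult=6, new row 2: (0, 4, 0, 0); set L[2][0]=6
  eliminate (3,0): mult=4, new row 3: (0, 6, 2, 5); set L[3][0]=4

U[1][2] = 1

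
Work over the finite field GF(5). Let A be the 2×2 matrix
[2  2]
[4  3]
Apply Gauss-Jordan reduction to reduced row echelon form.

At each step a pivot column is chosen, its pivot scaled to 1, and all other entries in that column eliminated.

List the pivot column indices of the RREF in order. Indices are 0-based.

pivot(0,0)=2: scale R0 → (1, 1)
  clear (1,0): R1 −= (4)R0 → (0, 4)
pivot(1,1)=4: scale R1 → (0, 1)
  clear (0,1): R0 −= (1)R1 → (1, 0)

pivot columns: 0, 1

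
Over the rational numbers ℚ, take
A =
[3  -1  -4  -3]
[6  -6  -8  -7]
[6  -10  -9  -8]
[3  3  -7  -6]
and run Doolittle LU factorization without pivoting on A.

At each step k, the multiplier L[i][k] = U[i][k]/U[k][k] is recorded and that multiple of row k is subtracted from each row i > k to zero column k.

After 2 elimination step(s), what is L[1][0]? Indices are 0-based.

k=0: U[0][0]=3
  eliminate (1,0): mult=2, new row 1: (0, -4, 0, -1); set L[1][0]=2
  eliminate (2,0): mult=2, new row 2: (0, -8, -1, -2); set L[2][0]=2
  eliminate (3,0): mult=1, new row 3: (0, 4, -3, -3); set L[3][0]=1
k=1: U[1][1]=-4
  eliminate (2,1): mult=2, new row 2: (0, 0, -1, 0); set L[2][1]=2
  eliminate (3,1): mult=-1, new row 3: (0, 0, -3, -4); set L[3][1]=-1

L[1][0] = 2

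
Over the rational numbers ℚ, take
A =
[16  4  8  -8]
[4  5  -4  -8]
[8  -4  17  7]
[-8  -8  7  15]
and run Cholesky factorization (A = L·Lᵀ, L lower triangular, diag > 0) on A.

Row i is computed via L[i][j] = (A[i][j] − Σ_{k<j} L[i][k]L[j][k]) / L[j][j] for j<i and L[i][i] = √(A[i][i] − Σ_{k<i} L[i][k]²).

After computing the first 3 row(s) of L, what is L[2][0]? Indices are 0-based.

Step 1: L[0][0] = √(16) = 4.
  L[1][0] = (4) / L[0][0] = 1.
Step 2: L[1][1] = √(4) = 2.
  L[2][0] = (8) / L[0][0] = 2.
  L[2][1] = (-6) / L[1][1] = -3.
Step 3: L[2][2] = √(4) = 2.

L[2][0] = 2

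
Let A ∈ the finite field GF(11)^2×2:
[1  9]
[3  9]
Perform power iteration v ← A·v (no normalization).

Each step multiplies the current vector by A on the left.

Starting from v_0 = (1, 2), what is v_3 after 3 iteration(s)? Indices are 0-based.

v_3 = (2, 0)

v_0 = (1, 2).
v_1 = A·v_0 = (8, 10).
v_2 = A·v_1 = (10, 4).
v_3 = A·v_2 = (2, 0).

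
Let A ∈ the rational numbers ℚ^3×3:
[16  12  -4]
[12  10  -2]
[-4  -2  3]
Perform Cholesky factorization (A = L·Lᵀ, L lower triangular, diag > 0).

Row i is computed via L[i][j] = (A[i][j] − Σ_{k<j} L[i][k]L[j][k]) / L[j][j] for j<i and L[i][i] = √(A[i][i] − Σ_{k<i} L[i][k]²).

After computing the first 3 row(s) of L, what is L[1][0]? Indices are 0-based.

Step 1: L[0][0] = √(16) = 4.
  L[1][0] = (12) / L[0][0] = 3.
Step 2: L[1][1] = √(1) = 1.
  L[2][0] = (-4) / L[0][0] = -1.
  L[2][1] = (1) / L[1][1] = 1.
Step 3: L[2][2] = √(1) = 1.

L[1][0] = 3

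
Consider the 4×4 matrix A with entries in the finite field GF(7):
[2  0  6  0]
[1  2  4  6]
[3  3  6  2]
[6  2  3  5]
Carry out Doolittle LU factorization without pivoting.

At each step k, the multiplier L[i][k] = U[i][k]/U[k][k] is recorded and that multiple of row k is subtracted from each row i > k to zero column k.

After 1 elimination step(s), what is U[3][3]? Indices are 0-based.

U[3][3] = 5

[col 0] pivot 2
  R1 -= 4*R0 → (0, 2, 1, 6)  (L[1][0] := 4)
  R2 -= 5*R0 → (0, 3, 4, 2)  (L[2][0] := 5)
  R3 -= 3*R0 → (0, 2, 6, 5)  (L[3][0] := 3)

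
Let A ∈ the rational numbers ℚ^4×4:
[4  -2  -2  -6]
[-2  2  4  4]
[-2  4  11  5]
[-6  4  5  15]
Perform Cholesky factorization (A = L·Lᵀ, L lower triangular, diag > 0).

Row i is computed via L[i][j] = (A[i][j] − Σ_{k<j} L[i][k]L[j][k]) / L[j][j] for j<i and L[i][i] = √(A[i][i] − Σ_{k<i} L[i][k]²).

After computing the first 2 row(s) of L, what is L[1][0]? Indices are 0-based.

Step 1: L[0][0] = √(4) = 2.
  L[1][0] = (-2) / L[0][0] = -1.
Step 2: L[1][1] = √(1) = 1.

L[1][0] = -1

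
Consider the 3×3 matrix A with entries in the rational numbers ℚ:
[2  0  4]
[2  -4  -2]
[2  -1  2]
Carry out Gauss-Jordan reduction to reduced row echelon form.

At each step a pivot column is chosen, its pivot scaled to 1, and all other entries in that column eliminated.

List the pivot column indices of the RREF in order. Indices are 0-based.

step 1: normalize row 0 (÷2) = (1, 0, 2)
  row 1: subtract 2×row0 = (0, -4, -6)
  row 2: subtract 2×row0 = (0, -1, -2)
step 2: normalize row 1 (÷-4) = (0, 1, 3/2)
  row 2: subtract -1×row1 = (0, 0, -1/2)
step 3: normalize row 2 (÷-1/2) = (0, 0, 1)
  row 0: subtract 2×row2 = (1, 0, 0)
  row 1: subtract 3/2×row2 = (0, 1, 0)

pivot columns: 0, 1, 2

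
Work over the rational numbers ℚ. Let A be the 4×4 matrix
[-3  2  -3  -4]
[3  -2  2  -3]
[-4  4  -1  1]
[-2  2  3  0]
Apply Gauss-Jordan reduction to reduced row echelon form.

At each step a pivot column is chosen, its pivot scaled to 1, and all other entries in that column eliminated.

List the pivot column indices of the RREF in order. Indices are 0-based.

[1] R0 /= -3  ⇒  (1, -2/3, 1, 4/3)
     R1 -= 3·R0  ⇒  (0, 0, -1, -7)
     R2 -= -4·R0  ⇒  (0, 4/3, 3, 19/3)
     R3 -= -2·R0  ⇒  (0, 2/3, 5, 8/3)
[2] R1 <-> R2
[2] R1 /= 4/3  ⇒  (0, 1, 9/4, 19/4)
     R0 -= -2/3·R1  ⇒  (1, 0, 5/2, 9/2)
     R3 -= 2/3·R1  ⇒  (0, 0, 7/2, -1/2)
[3] R2 /= -1  ⇒  (0, 0, 1, 7)
     R0 -= 5/2·R2  ⇒  (1, 0, 0, -13)
     R1 -= 9/4·R2  ⇒  (0, 1, 0, -11)
     R3 -= 7/2·R2  ⇒  (0, 0, 0, -25)
[4] R3 /= -25  ⇒  (0, 0, 0, 1)
     R0 -= -13·R3  ⇒  (1, 0, 0, 0)
     R1 -= -11·R3  ⇒  (0, 1, 0, 0)
     R2 -= 7·R3  ⇒  (0, 0, 1, 0)

pivot columns: 0, 1, 2, 3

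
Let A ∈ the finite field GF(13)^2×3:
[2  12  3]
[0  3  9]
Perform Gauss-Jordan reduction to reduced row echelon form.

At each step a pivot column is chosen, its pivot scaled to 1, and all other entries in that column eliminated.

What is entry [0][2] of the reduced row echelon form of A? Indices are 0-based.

pivot(0,0)=2: scale R0 → (1, 6, 8)
pivot(1,1)=3: scale R1 → (0, 1, 3)
  clear (0,1): R0 −= (6)R1 → (1, 0, 3)

M[0][2] = 3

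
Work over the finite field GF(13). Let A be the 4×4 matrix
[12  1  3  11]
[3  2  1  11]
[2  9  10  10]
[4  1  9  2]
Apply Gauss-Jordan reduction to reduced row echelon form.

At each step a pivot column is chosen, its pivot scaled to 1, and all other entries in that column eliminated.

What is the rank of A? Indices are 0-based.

rank = 4

[1] R0 /= 12  ⇒  (1, 12, 10, 2)
     R1 -= 3·R0  ⇒  (0, 5, 10, 5)
     R2 -= 2·R0  ⇒  (0, 11, 3, 6)
     R3 -= 4·R0  ⇒  (0, 5, 8, 7)
[2] R1 /= 5  ⇒  (0, 1, 2, 1)
     R0 -= 12·R1  ⇒  (1, 0, 12, 3)
     R2 -= 11·R1  ⇒  (0, 0, 7, 8)
     R3 -= 5·R1  ⇒  (0, 0, 11, 2)
[3] R2 /= 7  ⇒  (0, 0, 1, 3)
     R0 -= 12·R2  ⇒  (1, 0, 0, 6)
     R1 -= 2·R2  ⇒  (0, 1, 0, 8)
     R3 -= 11·R2  ⇒  (0, 0, 0, 8)
[4] R3 /= 8  ⇒  (0, 0, 0, 1)
     R0 -= 6·R3  ⇒  (1, 0, 0, 0)
     R1 -= 8·R3  ⇒  (0, 1, 0, 0)
     R2 -= 3·R3  ⇒  (0, 0, 1, 0)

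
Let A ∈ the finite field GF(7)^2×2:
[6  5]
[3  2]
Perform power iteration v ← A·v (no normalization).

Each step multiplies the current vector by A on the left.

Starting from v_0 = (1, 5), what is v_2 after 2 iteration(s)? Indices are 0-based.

v_0 = (1, 5).
v_1 = A·v_0 = (3, 6).
v_2 = A·v_1 = (6, 0).

v_2 = (6, 0)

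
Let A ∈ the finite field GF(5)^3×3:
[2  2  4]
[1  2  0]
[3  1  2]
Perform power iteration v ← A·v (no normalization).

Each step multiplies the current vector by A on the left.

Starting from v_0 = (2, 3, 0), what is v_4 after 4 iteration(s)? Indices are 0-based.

v_4 = (4, 3, 2)

v_0 = (2, 3, 0).
v_1 = A·v_0 = (0, 3, 4).
v_2 = A·v_1 = (2, 1, 1).
v_3 = A·v_2 = (0, 4, 4).
v_4 = A·v_3 = (4, 3, 2).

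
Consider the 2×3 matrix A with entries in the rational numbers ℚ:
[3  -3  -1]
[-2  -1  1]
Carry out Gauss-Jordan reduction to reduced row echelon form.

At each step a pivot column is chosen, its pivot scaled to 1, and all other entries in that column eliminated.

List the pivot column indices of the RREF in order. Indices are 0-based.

pivot columns: 0, 1

step 1: normalize row 0 (÷3) = (1, -1, -1/3)
  row 1: subtract -2×row0 = (0, -3, 1/3)
step 2: normalize row 1 (÷-3) = (0, 1, -1/9)
  row 0: subtract -1×row1 = (1, 0, -4/9)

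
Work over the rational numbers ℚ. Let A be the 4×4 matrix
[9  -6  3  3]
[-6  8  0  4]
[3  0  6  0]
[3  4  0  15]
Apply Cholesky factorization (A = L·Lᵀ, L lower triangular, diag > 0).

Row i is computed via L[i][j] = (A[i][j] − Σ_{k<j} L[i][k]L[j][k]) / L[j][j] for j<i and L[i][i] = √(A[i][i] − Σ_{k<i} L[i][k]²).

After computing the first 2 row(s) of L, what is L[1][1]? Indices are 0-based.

Step 1: L[0][0] = √(9) = 3.
  L[1][0] = (-6) / L[0][0] = -2.
Step 2: L[1][1] = √(4) = 2.

L[1][1] = 2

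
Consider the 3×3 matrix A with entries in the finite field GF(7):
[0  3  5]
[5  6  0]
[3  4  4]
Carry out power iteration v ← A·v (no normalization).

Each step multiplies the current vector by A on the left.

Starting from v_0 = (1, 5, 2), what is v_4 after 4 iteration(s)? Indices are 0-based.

v_0 = (1, 5, 2).
v_1 = A·v_0 = (4, 0, 3).
v_2 = A·v_1 = (1, 6, 3).
v_3 = A·v_2 = (5, 6, 4).
v_4 = A·v_3 = (3, 5, 6).

v_4 = (3, 5, 6)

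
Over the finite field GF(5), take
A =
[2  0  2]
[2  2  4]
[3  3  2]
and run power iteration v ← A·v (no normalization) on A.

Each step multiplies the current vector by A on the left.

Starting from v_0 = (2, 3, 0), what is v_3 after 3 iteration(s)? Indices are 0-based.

v_3 = (0, 0, 2)

v_0 = (2, 3, 0).
v_1 = A·v_0 = (4, 0, 0).
v_2 = A·v_1 = (3, 3, 2).
v_3 = A·v_2 = (0, 0, 2).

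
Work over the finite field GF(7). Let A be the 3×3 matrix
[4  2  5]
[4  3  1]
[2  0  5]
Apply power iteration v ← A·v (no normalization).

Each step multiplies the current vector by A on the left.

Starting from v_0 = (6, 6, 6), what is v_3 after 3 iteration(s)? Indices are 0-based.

v_3 = (4, 3, 1)

v_0 = (6, 6, 6).
v_1 = A·v_0 = (3, 6, 0).
v_2 = A·v_1 = (3, 2, 6).
v_3 = A·v_2 = (4, 3, 1).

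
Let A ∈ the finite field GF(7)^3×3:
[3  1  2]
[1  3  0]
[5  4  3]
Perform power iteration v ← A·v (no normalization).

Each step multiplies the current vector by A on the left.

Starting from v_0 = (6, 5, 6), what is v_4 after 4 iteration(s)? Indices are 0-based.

v_4 = (2, 6, 2)

v_0 = (6, 5, 6).
v_1 = A·v_0 = (0, 0, 5).
v_2 = A·v_1 = (3, 0, 1).
v_3 = A·v_2 = (4, 3, 4).
v_4 = A·v_3 = (2, 6, 2).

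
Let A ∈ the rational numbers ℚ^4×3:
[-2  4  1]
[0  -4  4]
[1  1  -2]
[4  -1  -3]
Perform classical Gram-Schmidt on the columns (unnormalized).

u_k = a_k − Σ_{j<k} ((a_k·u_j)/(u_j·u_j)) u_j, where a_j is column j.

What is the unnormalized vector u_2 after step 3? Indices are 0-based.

u_2 = (891/593, 744/593, -114/593, 474/593)

Step 1: u_0 = a_0 = (-2, 0, 1, 4).
Step 2: u_1 = a_1 − (-11/21)·u_0 = (62/21, -4, 32/21, 23/21).
Step 3: u_2 = a_2 − (-16/21)·u_0 − (-407/593)·u_1 = (891/593, 744/593, -114/593, 474/593).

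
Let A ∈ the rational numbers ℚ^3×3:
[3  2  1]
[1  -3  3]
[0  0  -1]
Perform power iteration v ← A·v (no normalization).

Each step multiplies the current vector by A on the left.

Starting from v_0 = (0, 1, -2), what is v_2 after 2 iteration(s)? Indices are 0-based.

v_2 = (-16, 33, -2)

v_0 = (0, 1, -2).
v_1 = A·v_0 = (0, -9, 2).
v_2 = A·v_1 = (-16, 33, -2).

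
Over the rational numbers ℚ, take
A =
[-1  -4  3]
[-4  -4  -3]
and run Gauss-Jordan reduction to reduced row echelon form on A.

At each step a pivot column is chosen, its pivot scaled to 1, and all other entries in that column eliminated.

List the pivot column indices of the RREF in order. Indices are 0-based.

pivot columns: 0, 1

[1] R0 /= -1  ⇒  (1, 4, -3)
     R1 -= -4·R0  ⇒  (0, 12, -15)
[2] R1 /= 12  ⇒  (0, 1, -5/4)
     R0 -= 4·R1  ⇒  (1, 0, 2)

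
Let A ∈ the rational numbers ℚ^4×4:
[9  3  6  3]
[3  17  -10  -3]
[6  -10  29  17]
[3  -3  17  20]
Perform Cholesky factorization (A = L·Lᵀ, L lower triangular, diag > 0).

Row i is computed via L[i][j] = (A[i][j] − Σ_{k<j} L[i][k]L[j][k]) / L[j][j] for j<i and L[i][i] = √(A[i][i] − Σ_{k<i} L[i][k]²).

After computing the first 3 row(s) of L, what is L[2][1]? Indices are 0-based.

Step 1: L[0][0] = √(9) = 3.
  L[1][0] = (3) / L[0][0] = 1.
Step 2: L[1][1] = √(16) = 4.
  L[2][0] = (6) / L[0][0] = 2.
  L[2][1] = (-12) / L[1][1] = -3.
Step 3: L[2][2] = √(16) = 4.

L[2][1] = -3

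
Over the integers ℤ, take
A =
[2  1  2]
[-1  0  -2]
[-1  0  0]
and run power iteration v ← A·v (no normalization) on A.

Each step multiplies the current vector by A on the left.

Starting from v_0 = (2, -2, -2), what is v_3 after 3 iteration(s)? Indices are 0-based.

v_3 = (-2, 2, 6)

v_0 = (2, -2, -2).
v_1 = A·v_0 = (-2, 2, -2).
v_2 = A·v_1 = (-6, 6, 2).
v_3 = A·v_2 = (-2, 2, 6).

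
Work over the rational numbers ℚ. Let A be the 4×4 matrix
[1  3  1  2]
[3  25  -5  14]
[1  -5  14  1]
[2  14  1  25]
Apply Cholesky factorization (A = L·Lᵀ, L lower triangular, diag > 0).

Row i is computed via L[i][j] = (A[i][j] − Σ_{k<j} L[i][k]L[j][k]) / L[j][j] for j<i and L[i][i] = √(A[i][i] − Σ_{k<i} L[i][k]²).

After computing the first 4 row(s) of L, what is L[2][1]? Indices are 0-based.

Step 1: L[0][0] = √(1) = 1.
  L[1][0] = (3) / L[0][0] = 3.
Step 2: L[1][1] = √(16) = 4.
  L[2][0] = (1) / L[0][0] = 1.
  L[2][1] = (-8) / L[1][1] = -2.
Step 3: L[2][2] = √(9) = 3.
  L[3][0] = (2) / L[0][0] = 2.
  L[3][1] = (8) / L[1][1] = 2.
  L[3][2] = (3) / L[2][2] = 1.
Step 4: L[3][3] = √(16) = 4.

L[2][1] = -2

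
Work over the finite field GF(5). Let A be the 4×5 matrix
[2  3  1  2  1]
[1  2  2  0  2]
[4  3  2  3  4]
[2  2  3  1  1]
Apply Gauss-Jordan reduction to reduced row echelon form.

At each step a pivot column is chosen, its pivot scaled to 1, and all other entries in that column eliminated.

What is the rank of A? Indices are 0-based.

step 1: normalize row 0 (÷2) = (1, 4, 3, 1, 3)
  row 1: subtract 1×row0 = (0, 3, 4, 4, 4)
  row 2: subtract 4×row0 = (0, 2, 0, 4, 2)
  row 3: subtract 2×row0 = (0, 4, 2, 4, 0)
step 2: normalize row 1 (÷3) = (0, 1, 3, 3, 3)
  row 0: subtract 4×row1 = (1, 0, 1, 4, 1)
  row 2: subtract 2×row1 = (0, 0, 4, 3, 1)
  row 3: subtract 4×row1 = (0, 0, 0, 2, 3)
step 3: normalize row 2 (÷4) = (0, 0, 1, 2, 4)
  row 0: subtract 1×row2 = (1, 0, 0, 2, 2)
  row 1: subtract 3×row2 = (0, 1, 0, 2, 1)
step 4: normalize row 3 (÷2) = (0, 0, 0, 1, 4)
  row 0: subtract 2×row3 = (1, 0, 0, 0, 4)
  row 1: subtract 2×row3 = (0, 1, 0, 0, 3)
  row 2: subtract 2×row3 = (0, 0, 1, 0, 1)

rank = 4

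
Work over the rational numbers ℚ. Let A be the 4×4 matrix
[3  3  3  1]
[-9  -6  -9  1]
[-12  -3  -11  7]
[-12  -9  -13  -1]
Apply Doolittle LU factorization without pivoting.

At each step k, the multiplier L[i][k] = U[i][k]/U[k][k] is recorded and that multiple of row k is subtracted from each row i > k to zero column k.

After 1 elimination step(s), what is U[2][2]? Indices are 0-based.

k=0: U[0][0]=3
  eliminate (1,0): mult=-3, new row 1: (0, 3, 0, 4); set L[1][0]=-3
  eliminate (2,0): mult=-4, new row 2: (0, 9, 1, 11); set L[2][0]=-4
  eliminate (3,0): mult=-4, new row 3: (0, 3, -1, 3); set L[3][0]=-4

U[2][2] = 1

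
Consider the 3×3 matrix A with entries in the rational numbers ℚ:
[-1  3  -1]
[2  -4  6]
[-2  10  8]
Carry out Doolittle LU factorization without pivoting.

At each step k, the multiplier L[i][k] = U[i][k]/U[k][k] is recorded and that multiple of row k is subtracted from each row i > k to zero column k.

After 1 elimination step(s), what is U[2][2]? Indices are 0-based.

U[2][2] = 10

[col 0] pivot -1
  R1 -= -2*R0 → (0, 2, 4)  (L[1][0] := -2)
  R2 -= 2*R0 → (0, 4, 10)  (L[2][0] := 2)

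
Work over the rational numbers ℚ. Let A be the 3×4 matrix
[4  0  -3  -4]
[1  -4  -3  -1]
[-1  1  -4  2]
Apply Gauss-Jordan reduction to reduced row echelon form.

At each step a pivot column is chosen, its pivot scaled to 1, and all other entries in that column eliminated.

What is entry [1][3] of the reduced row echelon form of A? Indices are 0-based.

M[1][3] = 9/85

pivot(0,0)=4: scale R0 → (1, 0, -3/4, -1)
  clear (1,0): R1 −= (1)R0 → (0, -4, -9/4, 0)
  clear (2,0): R2 −= (-1)R0 → (0, 1, -19/4, 1)
pivot(1,1)=-4: scale R1 → (0, 1, 9/16, 0)
  clear (2,1): R2 −= (1)R1 → (0, 0, -85/16, 1)
pivot(2,2)=-85/16: scale R2 → (0, 0, 1, -16/85)
  clear (0,2): R0 −= (-3/4)R2 → (1, 0, 0, -97/85)
  clear (1,2): R1 −= (9/16)R2 → (0, 1, 0, 9/85)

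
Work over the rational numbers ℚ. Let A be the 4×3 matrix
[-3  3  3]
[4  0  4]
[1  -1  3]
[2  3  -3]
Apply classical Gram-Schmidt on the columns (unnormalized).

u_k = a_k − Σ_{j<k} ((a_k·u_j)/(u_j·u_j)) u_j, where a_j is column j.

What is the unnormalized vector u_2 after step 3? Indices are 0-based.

u_2 = (1038/277, 980/277, 762/277, -784/277)

Step 1: u_0 = a_0 = (-3, 4, 1, 2).
Step 2: u_1 = a_1 − (-2/15)·u_0 = (13/5, 8/15, -13/15, 49/15).
Step 3: u_2 = a_2 − (2/15)·u_0 − (-37/277)·u_1 = (1038/277, 980/277, 762/277, -784/277).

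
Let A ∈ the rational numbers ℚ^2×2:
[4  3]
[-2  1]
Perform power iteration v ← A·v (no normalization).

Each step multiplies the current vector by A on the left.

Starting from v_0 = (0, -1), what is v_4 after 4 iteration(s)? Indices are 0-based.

v_4 = (-75, 125)

v_0 = (0, -1).
v_1 = A·v_0 = (-3, -1).
v_2 = A·v_1 = (-15, 5).
v_3 = A·v_2 = (-45, 35).
v_4 = A·v_3 = (-75, 125).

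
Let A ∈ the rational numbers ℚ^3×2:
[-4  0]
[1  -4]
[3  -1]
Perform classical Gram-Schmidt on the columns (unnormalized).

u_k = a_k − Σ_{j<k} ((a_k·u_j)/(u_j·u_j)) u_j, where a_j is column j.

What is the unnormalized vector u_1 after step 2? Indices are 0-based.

Step 1: u_0 = a_0 = (-4, 1, 3).
Step 2: u_1 = a_1 − (-7/26)·u_0 = (-14/13, -97/26, -5/26).

u_1 = (-14/13, -97/26, -5/26)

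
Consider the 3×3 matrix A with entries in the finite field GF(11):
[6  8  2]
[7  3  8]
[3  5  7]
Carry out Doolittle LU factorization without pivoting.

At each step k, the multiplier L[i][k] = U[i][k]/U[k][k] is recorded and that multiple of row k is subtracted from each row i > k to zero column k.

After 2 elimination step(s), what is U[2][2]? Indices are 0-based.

Step 1: pivot at (0,0) is 6.
  row1 ← row1 − (3)·row0  ⇒  L[1][0]=3, U row1=(0, 1, 2)
  row2 ← row2 − (6)·row0  ⇒  L[2][0]=6, U row2=(0, 1, 6)
Step 2: pivot at (1,1) is 1.
  row2 ← row2 − (1)·row1  ⇒  L[2][1]=1, U row2=(0, 0, 4)

U[2][2] = 4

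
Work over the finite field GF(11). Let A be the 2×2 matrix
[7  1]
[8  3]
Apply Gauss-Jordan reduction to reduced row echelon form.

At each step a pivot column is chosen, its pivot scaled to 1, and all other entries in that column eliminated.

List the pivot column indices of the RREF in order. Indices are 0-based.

[1] R0 /= 7  ⇒  (1, 8)
     R1 -= 8·R0  ⇒  (0, 5)
[2] R1 /= 5  ⇒  (0, 1)
     R0 -= 8·R1  ⇒  (1, 0)

pivot columns: 0, 1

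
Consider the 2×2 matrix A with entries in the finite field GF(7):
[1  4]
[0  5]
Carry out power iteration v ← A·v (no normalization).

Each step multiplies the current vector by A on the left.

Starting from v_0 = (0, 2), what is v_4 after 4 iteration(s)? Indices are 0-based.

v_4 = (2, 4)

v_0 = (0, 2).
v_1 = A·v_0 = (1, 3).
v_2 = A·v_1 = (6, 1).
v_3 = A·v_2 = (3, 5).
v_4 = A·v_3 = (2, 4).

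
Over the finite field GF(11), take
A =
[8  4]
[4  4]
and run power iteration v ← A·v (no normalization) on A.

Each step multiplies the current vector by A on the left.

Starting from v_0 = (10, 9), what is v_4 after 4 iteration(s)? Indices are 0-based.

v_0 = (10, 9).
v_1 = A·v_0 = (6, 10).
v_2 = A·v_1 = (0, 9).
v_3 = A·v_2 = (3, 3).
v_4 = A·v_3 = (3, 2).

v_4 = (3, 2)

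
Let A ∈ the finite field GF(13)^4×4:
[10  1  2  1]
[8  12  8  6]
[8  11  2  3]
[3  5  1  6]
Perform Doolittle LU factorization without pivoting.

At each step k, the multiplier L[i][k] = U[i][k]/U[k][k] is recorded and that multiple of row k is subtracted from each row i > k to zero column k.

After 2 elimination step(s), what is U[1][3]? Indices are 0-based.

Step 1: pivot at (0,0) is 10.
  row1 ← row1 − (6)·row0  ⇒  L[1][0]=6, U row1=(0, 6, 9, 0)
  row2 ← row2 − (6)·row0  ⇒  L[2][0]=6, U row2=(0, 5, 3, 10)
  row3 ← row3 − (12)·row0  ⇒  L[3][0]=12, U row3=(0, 6, 3, 7)
Step 2: pivot at (1,1) is 6.
  row2 ← row2 − (3)·row1  ⇒  L[2][1]=3, U row2=(0, 0, 2, 10)
  row3 ← row3 − (1)·row1  ⇒  L[3][1]=1, U row3=(0, 0, 7, 7)

U[1][3] = 0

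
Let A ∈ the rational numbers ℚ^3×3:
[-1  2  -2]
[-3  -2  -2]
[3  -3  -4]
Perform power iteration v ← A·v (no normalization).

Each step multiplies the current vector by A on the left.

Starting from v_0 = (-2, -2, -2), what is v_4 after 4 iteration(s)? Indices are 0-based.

v_4 = (-518, -1394, -2348)

v_0 = (-2, -2, -2).
v_1 = A·v_0 = (2, 14, 8).
v_2 = A·v_1 = (10, -50, -68).
v_3 = A·v_2 = (26, 206, 452).
v_4 = A·v_3 = (-518, -1394, -2348).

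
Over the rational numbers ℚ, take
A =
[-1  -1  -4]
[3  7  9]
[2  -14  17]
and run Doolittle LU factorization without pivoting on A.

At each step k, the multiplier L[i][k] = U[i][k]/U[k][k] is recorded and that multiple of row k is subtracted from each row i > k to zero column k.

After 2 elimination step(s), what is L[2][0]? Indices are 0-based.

[col 0] pivot -1
  R1 -= -3*R0 → (0, 4, -3)  (L[1][0] := -3)
  R2 -= -2*R0 → (0, -16, 9)  (L[2][0] := -2)
[col 1] pivot 4
  R2 -= -4*R1 → (0, 0, -3)  (L[2][1] := -4)

L[2][0] = -2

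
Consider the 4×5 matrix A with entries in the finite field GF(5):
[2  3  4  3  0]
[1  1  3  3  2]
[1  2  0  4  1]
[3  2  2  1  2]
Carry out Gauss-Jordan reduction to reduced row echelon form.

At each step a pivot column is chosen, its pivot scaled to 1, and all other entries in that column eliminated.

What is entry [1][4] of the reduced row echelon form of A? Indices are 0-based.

M[1][4] = 0

[1] R0 /= 2  ⇒  (1, 4, 2, 4, 0)
     R1 -= 1·R0  ⇒  (0, 2, 1, 4, 2)
     R2 -= 1·R0  ⇒  (0, 3, 3, 0, 1)
     R3 -= 3·R0  ⇒  (0, 0, 1, 4, 2)
[2] R1 /= 2  ⇒  (0, 1, 3, 2, 1)
     R0 -= 4·R1  ⇒  (1, 0, 0, 1, 1)
     R2 -= 3·R1  ⇒  (0, 0, 4, 4, 3)
[3] R2 /= 4  ⇒  (0, 0, 1, 1, 2)
     R1 -= 3·R2  ⇒  (0, 1, 0, 4, 0)
     R3 -= 1·R2  ⇒  (0, 0, 0, 3, 0)
[4] R3 /= 3  ⇒  (0, 0, 0, 1, 0)
     R0 -= 1·R3  ⇒  (1, 0, 0, 0, 1)
     R1 -= 4·R3  ⇒  (0, 1, 0, 0, 0)
     R2 -= 1·R3  ⇒  (0, 0, 1, 0, 2)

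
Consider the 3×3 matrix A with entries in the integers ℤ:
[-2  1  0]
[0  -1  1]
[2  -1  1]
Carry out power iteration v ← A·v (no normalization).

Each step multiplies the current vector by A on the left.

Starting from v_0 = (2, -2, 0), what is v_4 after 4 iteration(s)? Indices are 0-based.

v_0 = (2, -2, 0).
v_1 = A·v_0 = (-6, 2, 6).
v_2 = A·v_1 = (14, 4, -8).
v_3 = A·v_2 = (-24, -12, 16).
v_4 = A·v_3 = (36, 28, -20).

v_4 = (36, 28, -20)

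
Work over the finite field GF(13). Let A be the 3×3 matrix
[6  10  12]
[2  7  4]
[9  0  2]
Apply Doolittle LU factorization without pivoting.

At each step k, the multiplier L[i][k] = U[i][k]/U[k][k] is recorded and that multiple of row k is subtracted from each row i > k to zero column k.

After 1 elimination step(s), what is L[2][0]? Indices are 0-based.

k=0: U[0][0]=6
  eliminate (1,0): mult=9, new row 1: (0, 8, 0); set L[1][0]=9
  eliminate (2,0): mult=8, new row 2: (0, 11, 10); set L[2][0]=8

L[2][0] = 8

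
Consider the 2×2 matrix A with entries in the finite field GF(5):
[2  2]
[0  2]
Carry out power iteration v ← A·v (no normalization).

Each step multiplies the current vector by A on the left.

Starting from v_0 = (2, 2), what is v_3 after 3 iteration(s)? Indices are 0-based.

v_3 = (4, 1)

v_0 = (2, 2).
v_1 = A·v_0 = (3, 4).
v_2 = A·v_1 = (4, 3).
v_3 = A·v_2 = (4, 1).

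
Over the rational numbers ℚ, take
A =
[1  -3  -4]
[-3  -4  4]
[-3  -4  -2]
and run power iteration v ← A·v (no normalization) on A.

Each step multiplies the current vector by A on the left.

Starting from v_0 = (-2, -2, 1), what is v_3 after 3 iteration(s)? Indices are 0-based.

v_3 = (354, 18, 594)

v_0 = (-2, -2, 1).
v_1 = A·v_0 = (0, 18, 12).
v_2 = A·v_1 = (-102, -24, -96).
v_3 = A·v_2 = (354, 18, 594).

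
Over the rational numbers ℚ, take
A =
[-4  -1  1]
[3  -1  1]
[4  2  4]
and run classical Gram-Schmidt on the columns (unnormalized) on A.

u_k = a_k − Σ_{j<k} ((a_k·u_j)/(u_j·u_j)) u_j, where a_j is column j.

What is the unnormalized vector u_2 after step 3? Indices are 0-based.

Step 1: u_0 = a_0 = (-4, 3, 4).
Step 2: u_1 = a_1 − (9/41)·u_0 = (-5/41, -68/41, 46/41).
Step 3: u_2 = a_2 − (15/41)·u_0 − (37/55)·u_1 = (28/11, 56/55, 98/55).

u_2 = (28/11, 56/55, 98/55)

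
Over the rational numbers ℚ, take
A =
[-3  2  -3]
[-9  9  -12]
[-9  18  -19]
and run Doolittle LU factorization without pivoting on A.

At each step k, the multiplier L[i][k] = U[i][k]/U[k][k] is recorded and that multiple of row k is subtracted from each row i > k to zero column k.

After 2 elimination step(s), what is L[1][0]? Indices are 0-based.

[col 0] pivot -3
  R1 -= 3*R0 → (0, 3, -3)  (L[1][0] := 3)
  R2 -= 3*R0 → (0, 12, -10)  (L[2][0] := 3)
[col 1] pivot 3
  R2 -= 4*R1 → (0, 0, 2)  (L[2][1] := 4)

L[1][0] = 3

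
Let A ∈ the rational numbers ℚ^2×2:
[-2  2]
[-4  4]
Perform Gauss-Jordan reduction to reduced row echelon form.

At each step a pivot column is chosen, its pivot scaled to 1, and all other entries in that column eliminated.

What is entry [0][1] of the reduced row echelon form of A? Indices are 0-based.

pivot(0,0)=-2: scale R0 → (1, -1)
  clear (1,0): R1 −= (-4)R0 → (0, 0)
col 1: no nonzero at/below row 1; advance.

M[0][1] = -1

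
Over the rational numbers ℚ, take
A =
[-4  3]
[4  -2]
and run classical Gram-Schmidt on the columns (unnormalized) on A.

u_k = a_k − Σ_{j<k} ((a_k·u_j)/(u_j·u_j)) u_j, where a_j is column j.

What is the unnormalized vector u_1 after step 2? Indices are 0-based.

u_1 = (1/2, 1/2)

Step 1: u_0 = a_0 = (-4, 4).
Step 2: u_1 = a_1 − (-5/8)·u_0 = (1/2, 1/2).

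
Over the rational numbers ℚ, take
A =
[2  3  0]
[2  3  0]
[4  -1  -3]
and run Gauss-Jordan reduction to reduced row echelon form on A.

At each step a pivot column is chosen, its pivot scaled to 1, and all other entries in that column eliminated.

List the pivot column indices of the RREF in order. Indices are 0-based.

pivot(0,0)=2: scale R0 → (1, 3/2, 0)
  clear (1,0): R1 −= (2)R0 → (0, 0, 0)
  clear (2,0): R2 −= (4)R0 → (0, -7, -3)
pivot(1,1): swap R1↔R2
pivot(1,1)=-7: scale R1 → (0, 1, 3/7)
  clear (0,1): R0 −= (3/2)R1 → (1, 0, -9/14)
col 2: no nonzero at/below row 2; advance.

pivot columns: 0, 1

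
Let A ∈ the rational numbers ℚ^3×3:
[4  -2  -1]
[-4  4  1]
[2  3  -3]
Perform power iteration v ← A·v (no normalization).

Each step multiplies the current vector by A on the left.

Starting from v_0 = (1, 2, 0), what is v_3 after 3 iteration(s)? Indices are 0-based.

v_0 = (1, 2, 0).
v_1 = A·v_0 = (0, 4, 8).
v_2 = A·v_1 = (-16, 24, -12).
v_3 = A·v_2 = (-100, 148, 76).

v_3 = (-100, 148, 76)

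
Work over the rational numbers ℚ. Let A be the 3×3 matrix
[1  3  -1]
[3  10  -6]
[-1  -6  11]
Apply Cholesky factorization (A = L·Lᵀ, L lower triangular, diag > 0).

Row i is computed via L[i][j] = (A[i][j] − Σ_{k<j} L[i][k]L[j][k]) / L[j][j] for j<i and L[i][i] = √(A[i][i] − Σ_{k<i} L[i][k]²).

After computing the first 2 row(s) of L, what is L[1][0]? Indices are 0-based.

Step 1: L[0][0] = √(1) = 1.
  L[1][0] = (3) / L[0][0] = 3.
Step 2: L[1][1] = √(1) = 1.

L[1][0] = 3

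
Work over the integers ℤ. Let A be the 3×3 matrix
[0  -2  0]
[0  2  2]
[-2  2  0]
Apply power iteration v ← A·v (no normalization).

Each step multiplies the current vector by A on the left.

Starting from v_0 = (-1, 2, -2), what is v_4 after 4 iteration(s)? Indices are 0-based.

v_4 = (-80, 128, 128)

v_0 = (-1, 2, -2).
v_1 = A·v_0 = (-4, 0, 6).
v_2 = A·v_1 = (0, 12, 8).
v_3 = A·v_2 = (-24, 40, 24).
v_4 = A·v_3 = (-80, 128, 128).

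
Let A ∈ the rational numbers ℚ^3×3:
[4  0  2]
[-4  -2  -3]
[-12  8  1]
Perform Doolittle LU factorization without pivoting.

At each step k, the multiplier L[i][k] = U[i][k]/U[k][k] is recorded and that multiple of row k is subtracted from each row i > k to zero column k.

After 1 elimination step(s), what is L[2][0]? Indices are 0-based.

Step 1: pivot at (0,0) is 4.
  row1 ← row1 − (-1)·row0  ⇒  L[1][0]=-1, U row1=(0, -2, -1)
  row2 ← row2 − (-3)·row0  ⇒  L[2][0]=-3, U row2=(0, 8, 7)

L[2][0] = -3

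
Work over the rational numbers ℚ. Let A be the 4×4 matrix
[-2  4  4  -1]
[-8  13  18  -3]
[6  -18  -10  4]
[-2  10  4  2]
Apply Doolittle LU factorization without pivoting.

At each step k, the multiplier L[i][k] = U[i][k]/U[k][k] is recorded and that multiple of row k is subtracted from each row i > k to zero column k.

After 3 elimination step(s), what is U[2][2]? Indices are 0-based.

Step 1: pivot at (0,0) is -2.
  row1 ← row1 − (4)·row0  ⇒  L[1][0]=4, U row1=(0, -3, 2, 1)
  row2 ← row2 − (-3)·row0  ⇒  L[2][0]=-3, U row2=(0, -6, 2, 1)
  row3 ← row3 − (1)·row0  ⇒  L[3][0]=1, U row3=(0, 6, 0, 3)
Step 2: pivot at (1,1) is -3.
  row2 ← row2 − (2)·row1  ⇒  L[2][1]=2, U row2=(0, 0, -2, -1)
  row3 ← row3 − (-2)·row1  ⇒  L[3][1]=-2, U row3=(0, 0, 4, 5)
Step 3: pivot at (2,2) is -2.
  row3 ← row3 − (-2)·row2  ⇒  L[3][2]=-2, U row3=(0, 0, 0, 3)

U[2][2] = -2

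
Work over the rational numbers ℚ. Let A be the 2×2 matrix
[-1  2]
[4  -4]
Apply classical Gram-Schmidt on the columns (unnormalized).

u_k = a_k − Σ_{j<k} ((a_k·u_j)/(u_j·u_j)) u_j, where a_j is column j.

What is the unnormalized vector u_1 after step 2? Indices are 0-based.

u_1 = (16/17, 4/17)

Step 1: u_0 = a_0 = (-1, 4).
Step 2: u_1 = a_1 − (-18/17)·u_0 = (16/17, 4/17).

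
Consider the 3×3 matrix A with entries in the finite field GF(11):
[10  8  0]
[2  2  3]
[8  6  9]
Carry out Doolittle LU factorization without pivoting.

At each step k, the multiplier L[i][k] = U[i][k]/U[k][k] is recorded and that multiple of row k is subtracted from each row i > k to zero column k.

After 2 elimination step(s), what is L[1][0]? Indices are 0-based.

k=0: U[0][0]=10
  eliminate (1,0): mult=9, new row 1: (0, 7, 3); set L[1][0]=9
  eliminate (2,0): mult=3, new row 2: (0, 4, 9); set L[2][0]=3
k=1: U[1][1]=7
  eliminate (2,1): mult=10, new row 2: (0, 0, 1); set L[2][1]=10

L[1][0] = 9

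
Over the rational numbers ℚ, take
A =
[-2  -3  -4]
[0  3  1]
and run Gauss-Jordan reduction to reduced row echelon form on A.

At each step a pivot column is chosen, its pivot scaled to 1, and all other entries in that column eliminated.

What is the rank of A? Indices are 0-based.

rank = 2

step 1: normalize row 0 (÷-2) = (1, 3/2, 2)
step 2: normalize row 1 (÷3) = (0, 1, 1/3)
  row 0: subtract 3/2×row1 = (1, 0, 3/2)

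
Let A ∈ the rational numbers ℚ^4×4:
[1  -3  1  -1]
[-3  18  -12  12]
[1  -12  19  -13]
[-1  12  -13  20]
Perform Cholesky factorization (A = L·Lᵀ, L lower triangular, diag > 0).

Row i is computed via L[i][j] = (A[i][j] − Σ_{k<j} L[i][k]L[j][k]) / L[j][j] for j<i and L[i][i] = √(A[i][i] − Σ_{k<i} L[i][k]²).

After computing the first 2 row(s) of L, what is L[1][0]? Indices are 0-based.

L[1][0] = -3

Step 1: L[0][0] = √(1) = 1.
  L[1][0] = (-3) / L[0][0] = -3.
Step 2: L[1][1] = √(9) = 3.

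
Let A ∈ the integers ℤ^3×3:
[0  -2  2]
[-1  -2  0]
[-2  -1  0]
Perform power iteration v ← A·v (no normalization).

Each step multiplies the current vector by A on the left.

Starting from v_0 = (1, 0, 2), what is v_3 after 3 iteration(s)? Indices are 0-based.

v_0 = (1, 0, 2).
v_1 = A·v_0 = (4, -1, -2).
v_2 = A·v_1 = (-2, -2, -7).
v_3 = A·v_2 = (-10, 6, 6).

v_3 = (-10, 6, 6)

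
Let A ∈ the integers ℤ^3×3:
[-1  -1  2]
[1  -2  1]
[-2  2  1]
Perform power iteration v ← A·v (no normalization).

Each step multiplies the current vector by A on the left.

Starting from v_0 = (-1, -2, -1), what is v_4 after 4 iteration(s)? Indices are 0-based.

v_0 = (-1, -2, -1).
v_1 = A·v_0 = (1, 2, -3).
v_2 = A·v_1 = (-9, -6, -1).
v_3 = A·v_2 = (13, 2, 5).
v_4 = A·v_3 = (-5, 14, -17).

v_4 = (-5, 14, -17)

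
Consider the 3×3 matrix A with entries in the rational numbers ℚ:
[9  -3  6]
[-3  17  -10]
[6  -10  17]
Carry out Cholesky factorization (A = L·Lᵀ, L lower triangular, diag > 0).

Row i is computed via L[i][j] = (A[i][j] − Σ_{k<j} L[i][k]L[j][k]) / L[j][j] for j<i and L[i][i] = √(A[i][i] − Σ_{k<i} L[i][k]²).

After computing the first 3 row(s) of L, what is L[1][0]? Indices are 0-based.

L[1][0] = -1

Step 1: L[0][0] = √(9) = 3.
  L[1][0] = (-3) / L[0][0] = -1.
Step 2: L[1][1] = √(16) = 4.
  L[2][0] = (6) / L[0][0] = 2.
  L[2][1] = (-8) / L[1][1] = -2.
Step 3: L[2][2] = √(9) = 3.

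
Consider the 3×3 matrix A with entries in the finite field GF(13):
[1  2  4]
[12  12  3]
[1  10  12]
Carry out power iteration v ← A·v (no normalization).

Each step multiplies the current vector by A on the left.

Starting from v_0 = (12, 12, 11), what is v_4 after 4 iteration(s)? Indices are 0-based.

v_4 = (0, 11, 11)

v_0 = (12, 12, 11).
v_1 = A·v_0 = (2, 9, 4).
v_2 = A·v_1 = (10, 1, 10).
v_3 = A·v_2 = (0, 6, 10).
v_4 = A·v_3 = (0, 11, 11).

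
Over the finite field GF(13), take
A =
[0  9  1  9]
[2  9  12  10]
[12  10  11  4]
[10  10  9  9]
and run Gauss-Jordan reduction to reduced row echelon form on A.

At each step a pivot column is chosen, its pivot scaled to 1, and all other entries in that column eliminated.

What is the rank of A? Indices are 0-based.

step 1: exchange rows 0,1
step 1: normalize row 0 (÷2) = (1, 11, 6, 5)
  row 2: subtract 12×row0 = (0, 8, 4, 9)
  row 3: subtract 10×row0 = (0, 4, 1, 11)
step 2: normalize row 1 (÷9) = (0, 1, 3, 1)
  row 0: subtract 11×row1 = (1, 0, 12, 7)
  row 2: subtract 8×row1 = (0, 0, 6, 1)
  row 3: subtract 4×row1 = (0, 0, 2, 7)
step 3: normalize row 2 (÷6) = (0, 0, 1, 11)
  row 0: subtract 12×row2 = (1, 0, 0, 5)
  row 1: subtract 3×row2 = (0, 1, 0, 7)
  row 3: subtract 2×row2 = (0, 0, 0, 11)
step 4: normalize row 3 (÷11) = (0, 0, 0, 1)
  row 0: subtract 5×row3 = (1, 0, 0, 0)
  row 1: subtract 7×row3 = (0, 1, 0, 0)
  row 2: subtract 11×row3 = (0, 0, 1, 0)

rank = 4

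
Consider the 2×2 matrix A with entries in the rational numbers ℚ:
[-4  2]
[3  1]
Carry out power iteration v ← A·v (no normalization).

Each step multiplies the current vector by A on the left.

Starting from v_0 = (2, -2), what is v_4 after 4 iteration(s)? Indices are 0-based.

v_0 = (2, -2).
v_1 = A·v_0 = (-12, 4).
v_2 = A·v_1 = (56, -32).
v_3 = A·v_2 = (-288, 136).
v_4 = A·v_3 = (1424, -728).

v_4 = (1424, -728)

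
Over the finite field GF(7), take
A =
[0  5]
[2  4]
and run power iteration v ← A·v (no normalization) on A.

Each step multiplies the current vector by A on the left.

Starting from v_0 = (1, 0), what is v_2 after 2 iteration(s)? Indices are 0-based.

v_2 = (3, 1)

v_0 = (1, 0).
v_1 = A·v_0 = (0, 2).
v_2 = A·v_1 = (3, 1).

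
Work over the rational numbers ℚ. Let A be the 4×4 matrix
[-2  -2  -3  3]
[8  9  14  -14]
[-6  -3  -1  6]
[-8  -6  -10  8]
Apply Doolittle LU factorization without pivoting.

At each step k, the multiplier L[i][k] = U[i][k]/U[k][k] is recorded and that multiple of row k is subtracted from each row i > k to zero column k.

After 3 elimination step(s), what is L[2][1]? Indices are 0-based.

k=0: U[0][0]=-2
  eliminate (1,0): mult=-4, new row 1: (0, 1, 2, -2); set L[1][0]=-4
  eliminate (2,0): mult=3, new row 2: (0, 3, 8, -3); set L[2][0]=3
  eliminate (3,0): mult=4, new row 3: (0, 2, 2, -4); set L[3][0]=4
k=1: U[1][1]=1
  eliminate (2,1): mult=3, new row 2: (0, 0, 2, 3); set L[2][1]=3
  eliminate (3,1): mult=2, new row 3: (0, 0, -2, 0); set L[3][1]=2
k=2: U[2][2]=2
  eliminate (3,2): mult=-1, new row 3: (0, 0, 0, 3); set L[3][2]=-1

L[2][1] = 3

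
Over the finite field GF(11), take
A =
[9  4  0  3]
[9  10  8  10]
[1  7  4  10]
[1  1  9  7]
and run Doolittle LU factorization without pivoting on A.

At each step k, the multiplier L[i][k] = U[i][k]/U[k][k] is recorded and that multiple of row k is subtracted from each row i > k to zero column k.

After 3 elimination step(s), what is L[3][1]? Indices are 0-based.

[col 0] pivot 9
  R1 -= 1*R0 → (0, 6, 8, 7)  (L[1][0] := 1)
  R2 -= 5*R0 → (0, 9, 4, 6)  (L[2][0] := 5)
  R3 -= 5*R0 → (0, 3, 9, 3)  (L[3][0] := 5)
[col 1] pivot 6
  R2 -= 7*R1 → (0, 0, 3, 1)  (L[2][1] := 7)
  R3 -= 6*R1 → (0, 0, 5, 5)  (L[3][1] := 6)
[col 2] pivot 3
  R3 -= 9*R2 → (0, 0, 0, 7)  (L[3][2] := 9)

L[3][1] = 6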